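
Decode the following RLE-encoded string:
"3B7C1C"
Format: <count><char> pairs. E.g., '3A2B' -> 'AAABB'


Expanding each <count><char> pair:
  3B -> 'BBB'
  7C -> 'CCCCCCC'
  1C -> 'C'

Decoded = BBBCCCCCCCC


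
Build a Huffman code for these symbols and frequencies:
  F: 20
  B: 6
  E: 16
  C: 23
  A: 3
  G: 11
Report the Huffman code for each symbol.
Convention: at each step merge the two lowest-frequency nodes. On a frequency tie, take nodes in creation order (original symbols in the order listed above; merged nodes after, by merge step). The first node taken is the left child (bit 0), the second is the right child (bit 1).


Huffman tree construction:
Step 1: Merge A(3) + B(6) = 9
Step 2: Merge (A+B)(9) + G(11) = 20
Step 3: Merge E(16) + F(20) = 36
Step 4: Merge ((A+B)+G)(20) + C(23) = 43
Step 5: Merge (E+F)(36) + (((A+B)+G)+C)(43) = 79
Read each symbol's code off the tree from the root (left child = 0, right child = 1).

Codes:
  F: 01 (length 2)
  B: 1001 (length 4)
  E: 00 (length 2)
  C: 11 (length 2)
  A: 1000 (length 4)
  G: 101 (length 3)
Average code length: 187/79 = 2.3671 bits/symbol


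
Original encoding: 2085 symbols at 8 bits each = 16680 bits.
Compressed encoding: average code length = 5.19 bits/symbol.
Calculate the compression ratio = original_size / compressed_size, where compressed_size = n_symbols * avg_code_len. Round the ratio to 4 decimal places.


original_size = n_symbols * orig_bits = 2085 * 8 = 16680 bits
compressed_size = n_symbols * avg_code_len = 2085 * 5.19 = 10821.15 bits
ratio = original_size / compressed_size = 16680 / 10821.15 = 1.5414

Compression ratio = 1.5414


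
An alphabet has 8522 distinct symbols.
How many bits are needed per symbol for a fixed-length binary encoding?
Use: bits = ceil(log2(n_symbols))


log2(8522) = 13.057
Bracket: 2^13 = 8192 < 8522 <= 2^14 = 16384
So ceil(log2(8522)) = 14

bits = ceil(log2(8522)) = ceil(13.057) = 14 bits


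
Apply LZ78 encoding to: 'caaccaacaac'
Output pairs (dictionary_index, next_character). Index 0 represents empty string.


LZ78 encoding steps:
Dictionary: {0: ''}
Step 1: w='' (idx 0), next='c' -> output (0, 'c'), add 'c' as idx 1
Step 2: w='' (idx 0), next='a' -> output (0, 'a'), add 'a' as idx 2
Step 3: w='a' (idx 2), next='c' -> output (2, 'c'), add 'ac' as idx 3
Step 4: w='c' (idx 1), next='a' -> output (1, 'a'), add 'ca' as idx 4
Step 5: w='ac' (idx 3), next='a' -> output (3, 'a'), add 'aca' as idx 5
Step 6: w='ac' (idx 3), end of input -> output (3, '')


Encoded: [(0, 'c'), (0, 'a'), (2, 'c'), (1, 'a'), (3, 'a'), (3, '')]


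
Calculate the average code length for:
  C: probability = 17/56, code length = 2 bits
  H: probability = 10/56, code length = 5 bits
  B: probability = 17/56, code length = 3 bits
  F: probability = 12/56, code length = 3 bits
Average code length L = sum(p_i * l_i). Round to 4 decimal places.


Weighted contributions p_i * l_i:
  C: (17/56) * 2 = 34/56
  H: (10/56) * 5 = 50/56
  B: (17/56) * 3 = 51/56
  F: (12/56) * 3 = 36/56
Sum = (34 + 50 + 51 + 36)/56 = 171/56

L = 171/56 = 3.0536 bits/symbol


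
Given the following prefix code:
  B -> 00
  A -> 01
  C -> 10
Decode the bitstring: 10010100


Decoding step by step:
Bits 10 -> C
Bits 01 -> A
Bits 01 -> A
Bits 00 -> B


Decoded message: CAAB


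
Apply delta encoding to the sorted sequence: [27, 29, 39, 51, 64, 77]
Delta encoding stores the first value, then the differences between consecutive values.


First value: 27
Deltas:
  29 - 27 = 2
  39 - 29 = 10
  51 - 39 = 12
  64 - 51 = 13
  77 - 64 = 13


Delta encoded: [27, 2, 10, 12, 13, 13]


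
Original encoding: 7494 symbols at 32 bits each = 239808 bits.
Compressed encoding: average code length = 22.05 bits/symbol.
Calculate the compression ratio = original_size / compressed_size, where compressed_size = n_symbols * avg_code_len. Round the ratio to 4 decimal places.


original_size = n_symbols * orig_bits = 7494 * 32 = 239808 bits
compressed_size = n_symbols * avg_code_len = 7494 * 22.05 = 165242.7 bits
ratio = original_size / compressed_size = 239808 / 165242.7 = 1.4512

Compression ratio = 1.4512


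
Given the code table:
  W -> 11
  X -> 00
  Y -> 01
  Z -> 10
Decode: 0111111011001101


Decoding:
01 -> Y
11 -> W
11 -> W
10 -> Z
11 -> W
00 -> X
11 -> W
01 -> Y


Result: YWWZWXWY


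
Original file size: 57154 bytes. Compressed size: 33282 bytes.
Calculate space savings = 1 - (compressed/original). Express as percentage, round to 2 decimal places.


ratio = compressed/original = 33282/57154 = 0.582321
savings = 1 - ratio = 1 - 0.582321 = 0.417679
as a percentage: 0.417679 * 100 = 41.77%

Space savings = 1 - 33282/57154 = 41.77%


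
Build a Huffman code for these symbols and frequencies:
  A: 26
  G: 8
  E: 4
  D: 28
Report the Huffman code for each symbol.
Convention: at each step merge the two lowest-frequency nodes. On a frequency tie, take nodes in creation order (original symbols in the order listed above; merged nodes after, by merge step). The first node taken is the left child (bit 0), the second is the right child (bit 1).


Huffman tree construction:
Step 1: Merge E(4) + G(8) = 12
Step 2: Merge (E+G)(12) + A(26) = 38
Step 3: Merge D(28) + ((E+G)+A)(38) = 66
Read each symbol's code off the tree from the root (left child = 0, right child = 1).

Codes:
  A: 11 (length 2)
  G: 101 (length 3)
  E: 100 (length 3)
  D: 0 (length 1)
Average code length: 116/66 = 1.7576 bits/symbol


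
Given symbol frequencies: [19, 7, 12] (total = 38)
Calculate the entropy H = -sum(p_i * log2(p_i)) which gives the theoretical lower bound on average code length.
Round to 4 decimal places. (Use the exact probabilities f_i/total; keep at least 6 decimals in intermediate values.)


Per-symbol terms -p_i * log2(p_i) with p_i = f_i/38:
  p = 19/38 = 0.500000: log2(p) = -1.000000, -p*log2(p) = 0.500000
  p = 7/38 = 0.184211: log2(p) = -2.440573, -p*log2(p) = 0.449579
  p = 12/38 = 0.315789: log2(p) = -1.662965, -p*log2(p) = 0.525147
H = 0.500000 + 0.449579 + 0.525147 = 1.474726

H = 1.4747 bits/symbol


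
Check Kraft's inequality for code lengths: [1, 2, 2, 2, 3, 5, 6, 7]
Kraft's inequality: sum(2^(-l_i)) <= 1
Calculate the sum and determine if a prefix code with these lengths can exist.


Sum = 2^(-1) + 2^(-2) + 2^(-2) + 2^(-2) + 2^(-3) + 2^(-5) + 2^(-6) + 2^(-7)
    = 0.5 + 0.25 + 0.25 + 0.25 + 0.125 + 0.03125 + 0.015625 + 0.0078125
    = 183/128 = 1.4296875
Since 1.4296875 > 1, Kraft's inequality is NOT satisfied.
A prefix code with these lengths CANNOT exist.

Kraft sum = 1.4296875. Not satisfied.


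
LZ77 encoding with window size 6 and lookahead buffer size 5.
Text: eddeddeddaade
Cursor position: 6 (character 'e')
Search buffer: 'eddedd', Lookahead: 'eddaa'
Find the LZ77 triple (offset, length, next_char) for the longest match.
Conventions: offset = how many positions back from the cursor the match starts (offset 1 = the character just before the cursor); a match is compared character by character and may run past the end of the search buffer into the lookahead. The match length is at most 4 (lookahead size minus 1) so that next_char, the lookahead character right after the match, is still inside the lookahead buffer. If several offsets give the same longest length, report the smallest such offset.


Try each offset into the search buffer:
  offset=1 (pos 5, char 'd'): match length 0
  offset=2 (pos 4, char 'd'): match length 0
  offset=3 (pos 3, char 'e'): match length 3
  offset=4 (pos 2, char 'd'): match length 0
  offset=5 (pos 1, char 'd'): match length 0
  offset=6 (pos 0, char 'e'): match length 3
Longest match has length 3, found at offsets 3, 6; take the smallest, offset 3.
next_char = character at position 6 + 3 = 9 -> 'a'

Best match: offset=3, length=3 (matching 'edd' starting at position 3)
LZ77 triple: (3, 3, 'a')


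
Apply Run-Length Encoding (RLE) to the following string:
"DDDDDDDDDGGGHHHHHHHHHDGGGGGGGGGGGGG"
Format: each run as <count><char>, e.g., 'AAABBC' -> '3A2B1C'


Scanning runs left to right:
  i=0: run of 'D' x 9 -> '9D'
  i=9: run of 'G' x 3 -> '3G'
  i=12: run of 'H' x 9 -> '9H'
  i=21: run of 'D' x 1 -> '1D'
  i=22: run of 'G' x 13 -> '13G'

RLE = 9D3G9H1D13G


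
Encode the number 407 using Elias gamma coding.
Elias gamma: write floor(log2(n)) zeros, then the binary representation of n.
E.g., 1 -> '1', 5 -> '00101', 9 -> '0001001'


num_bits = floor(log2(407)) + 1 = 9
leading_zeros = num_bits - 1 = 8
binary(407) = 110010111

Elias gamma(407) = '00000000' + '110010111' = 00000000110010111 (17 bits)


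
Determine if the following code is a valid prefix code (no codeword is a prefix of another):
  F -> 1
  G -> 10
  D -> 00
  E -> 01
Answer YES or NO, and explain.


Checking each pair (does one codeword prefix another?):
  F='1' vs G='10': prefix -- VIOLATION

NO -- this is NOT a valid prefix code. F (1) is a prefix of G (10).


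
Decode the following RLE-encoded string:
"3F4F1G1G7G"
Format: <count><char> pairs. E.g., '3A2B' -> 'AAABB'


Expanding each <count><char> pair:
  3F -> 'FFF'
  4F -> 'FFFF'
  1G -> 'G'
  1G -> 'G'
  7G -> 'GGGGGGG'

Decoded = FFFFFFFGGGGGGGGG


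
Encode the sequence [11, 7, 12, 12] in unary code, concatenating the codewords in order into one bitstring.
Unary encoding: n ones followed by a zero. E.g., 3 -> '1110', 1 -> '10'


Encode each number as n ones followed by a terminating 0:
  11 -> 111111111110 (12 bits)
  7 -> 11111110 (8 bits)
  12 -> 1111111111110 (13 bits)
  12 -> 1111111111110 (13 bits)
Total length = 12 + 8 + 13 + 13 = 46 bits.

Unary([11, 7, 12, 12]) = 1111111111101111111011111111111101111111111110 (46 bits)


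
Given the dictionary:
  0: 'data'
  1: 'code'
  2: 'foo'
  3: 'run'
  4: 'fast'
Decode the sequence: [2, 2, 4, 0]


Look up each index in the dictionary:
  2 -> 'foo'
  2 -> 'foo'
  4 -> 'fast'
  0 -> 'data'

Decoded: "foo foo fast data"


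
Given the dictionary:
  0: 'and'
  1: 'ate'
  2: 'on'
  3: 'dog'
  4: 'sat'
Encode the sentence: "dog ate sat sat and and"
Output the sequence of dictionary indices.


Look up each word in the dictionary:
  'dog' -> 3
  'ate' -> 1
  'sat' -> 4
  'sat' -> 4
  'and' -> 0
  'and' -> 0

Encoded: [3, 1, 4, 4, 0, 0]


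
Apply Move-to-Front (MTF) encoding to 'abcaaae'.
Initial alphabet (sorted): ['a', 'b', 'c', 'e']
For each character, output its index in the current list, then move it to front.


MTF encoding:
'a': index 0 in ['a', 'b', 'c', 'e'] -> ['a', 'b', 'c', 'e']
'b': index 1 in ['a', 'b', 'c', 'e'] -> ['b', 'a', 'c', 'e']
'c': index 2 in ['b', 'a', 'c', 'e'] -> ['c', 'b', 'a', 'e']
'a': index 2 in ['c', 'b', 'a', 'e'] -> ['a', 'c', 'b', 'e']
'a': index 0 in ['a', 'c', 'b', 'e'] -> ['a', 'c', 'b', 'e']
'a': index 0 in ['a', 'c', 'b', 'e'] -> ['a', 'c', 'b', 'e']
'e': index 3 in ['a', 'c', 'b', 'e'] -> ['e', 'a', 'c', 'b']


Output: [0, 1, 2, 2, 0, 0, 3]


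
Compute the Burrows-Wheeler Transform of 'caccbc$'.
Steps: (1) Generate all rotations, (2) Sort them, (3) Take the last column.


Rotations (sorted):
  0: $caccbc -> last char: c
  1: accbc$c -> last char: c
  2: bc$cacc -> last char: c
  3: c$caccb -> last char: b
  4: caccbc$ -> last char: $
  5: cbc$cac -> last char: c
  6: ccbc$ca -> last char: a


BWT = cccb$ca


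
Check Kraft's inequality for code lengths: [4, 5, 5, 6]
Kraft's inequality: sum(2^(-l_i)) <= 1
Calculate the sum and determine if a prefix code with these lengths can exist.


Sum = 2^(-4) + 2^(-5) + 2^(-5) + 2^(-6)
    = 0.0625 + 0.03125 + 0.03125 + 0.015625
    = 9/64 = 0.140625
Since 0.140625 <= 1, Kraft's inequality IS satisfied.
A prefix code with these lengths CAN exist.

Kraft sum = 0.140625. Satisfied.


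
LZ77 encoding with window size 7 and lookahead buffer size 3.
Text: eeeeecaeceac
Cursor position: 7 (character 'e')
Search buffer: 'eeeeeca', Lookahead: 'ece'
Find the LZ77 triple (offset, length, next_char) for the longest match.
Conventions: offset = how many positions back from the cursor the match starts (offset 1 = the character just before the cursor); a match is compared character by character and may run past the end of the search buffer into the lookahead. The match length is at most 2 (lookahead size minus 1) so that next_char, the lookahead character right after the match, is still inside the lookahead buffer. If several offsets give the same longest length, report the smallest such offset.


Try each offset into the search buffer:
  offset=1 (pos 6, char 'a'): match length 0
  offset=2 (pos 5, char 'c'): match length 0
  offset=3 (pos 4, char 'e'): match length 2
  offset=4 (pos 3, char 'e'): match length 1
  offset=5 (pos 2, char 'e'): match length 1
  offset=6 (pos 1, char 'e'): match length 1
  offset=7 (pos 0, char 'e'): match length 1
Longest match has length 2 at offset 3.
next_char = character at position 7 + 2 = 9 -> 'e'

Best match: offset=3, length=2 (matching 'ec' starting at position 4)
LZ77 triple: (3, 2, 'e')


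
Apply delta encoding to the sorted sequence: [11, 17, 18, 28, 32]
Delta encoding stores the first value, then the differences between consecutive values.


First value: 11
Deltas:
  17 - 11 = 6
  18 - 17 = 1
  28 - 18 = 10
  32 - 28 = 4


Delta encoded: [11, 6, 1, 10, 4]


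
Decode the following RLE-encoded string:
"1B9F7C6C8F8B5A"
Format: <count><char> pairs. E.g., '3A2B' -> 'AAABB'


Expanding each <count><char> pair:
  1B -> 'B'
  9F -> 'FFFFFFFFF'
  7C -> 'CCCCCCC'
  6C -> 'CCCCCC'
  8F -> 'FFFFFFFF'
  8B -> 'BBBBBBBB'
  5A -> 'AAAAA'

Decoded = BFFFFFFFFFCCCCCCCCCCCCCFFFFFFFFBBBBBBBBAAAAA


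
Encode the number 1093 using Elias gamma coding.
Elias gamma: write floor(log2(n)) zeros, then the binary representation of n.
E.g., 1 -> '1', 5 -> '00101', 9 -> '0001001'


num_bits = floor(log2(1093)) + 1 = 11
leading_zeros = num_bits - 1 = 10
binary(1093) = 10001000101

Elias gamma(1093) = '0000000000' + '10001000101' = 000000000010001000101 (21 bits)


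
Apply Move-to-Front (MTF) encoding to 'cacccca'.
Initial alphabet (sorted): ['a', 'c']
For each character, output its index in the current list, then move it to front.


MTF encoding:
'c': index 1 in ['a', 'c'] -> ['c', 'a']
'a': index 1 in ['c', 'a'] -> ['a', 'c']
'c': index 1 in ['a', 'c'] -> ['c', 'a']
'c': index 0 in ['c', 'a'] -> ['c', 'a']
'c': index 0 in ['c', 'a'] -> ['c', 'a']
'c': index 0 in ['c', 'a'] -> ['c', 'a']
'a': index 1 in ['c', 'a'] -> ['a', 'c']


Output: [1, 1, 1, 0, 0, 0, 1]


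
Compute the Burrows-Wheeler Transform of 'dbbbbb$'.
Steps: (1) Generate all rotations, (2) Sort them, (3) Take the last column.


Rotations (sorted):
  0: $dbbbbb -> last char: b
  1: b$dbbbb -> last char: b
  2: bb$dbbb -> last char: b
  3: bbb$dbb -> last char: b
  4: bbbb$db -> last char: b
  5: bbbbb$d -> last char: d
  6: dbbbbb$ -> last char: $


BWT = bbbbbd$


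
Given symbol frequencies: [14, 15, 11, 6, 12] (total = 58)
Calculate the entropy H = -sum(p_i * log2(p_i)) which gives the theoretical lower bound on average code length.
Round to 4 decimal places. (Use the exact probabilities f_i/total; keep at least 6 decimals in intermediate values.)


Per-symbol terms -p_i * log2(p_i) with p_i = f_i/58:
  p = 14/58 = 0.241379: log2(p) = -2.050626, -p*log2(p) = 0.494979
  p = 15/58 = 0.258621: log2(p) = -1.951090, -p*log2(p) = 0.504592
  p = 11/58 = 0.189655: log2(p) = -2.398549, -p*log2(p) = 0.454897
  p = 6/58 = 0.103448: log2(p) = -3.273018, -p*log2(p) = 0.338588
  p = 12/58 = 0.206897: log2(p) = -2.273018, -p*log2(p) = 0.470280
H = 0.494979 + 0.504592 + 0.454897 + 0.338588 + 0.470280 = 2.263336

H = 2.2633 bits/symbol


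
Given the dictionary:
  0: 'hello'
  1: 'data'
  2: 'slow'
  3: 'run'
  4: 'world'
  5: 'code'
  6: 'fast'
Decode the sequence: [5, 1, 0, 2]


Look up each index in the dictionary:
  5 -> 'code'
  1 -> 'data'
  0 -> 'hello'
  2 -> 'slow'

Decoded: "code data hello slow"


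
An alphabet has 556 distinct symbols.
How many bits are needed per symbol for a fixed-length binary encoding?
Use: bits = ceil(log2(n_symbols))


log2(556) = 9.1189
Bracket: 2^9 = 512 < 556 <= 2^10 = 1024
So ceil(log2(556)) = 10

bits = ceil(log2(556)) = ceil(9.1189) = 10 bits


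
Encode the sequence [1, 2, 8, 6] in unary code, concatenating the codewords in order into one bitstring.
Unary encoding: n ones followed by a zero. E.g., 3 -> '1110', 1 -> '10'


Encode each number as n ones followed by a terminating 0:
  1 -> 10 (2 bits)
  2 -> 110 (3 bits)
  8 -> 111111110 (9 bits)
  6 -> 1111110 (7 bits)
Total length = 2 + 3 + 9 + 7 = 21 bits.

Unary([1, 2, 8, 6]) = 101101111111101111110 (21 bits)


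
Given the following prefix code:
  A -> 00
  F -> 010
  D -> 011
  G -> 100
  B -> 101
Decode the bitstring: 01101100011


Decoding step by step:
Bits 011 -> D
Bits 011 -> D
Bits 00 -> A
Bits 011 -> D


Decoded message: DDAD


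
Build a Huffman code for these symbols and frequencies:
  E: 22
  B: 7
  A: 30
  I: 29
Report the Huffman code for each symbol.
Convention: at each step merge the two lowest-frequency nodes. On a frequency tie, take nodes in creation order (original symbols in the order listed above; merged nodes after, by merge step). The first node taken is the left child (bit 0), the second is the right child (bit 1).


Huffman tree construction:
Step 1: Merge B(7) + E(22) = 29
Step 2: Merge I(29) + (B+E)(29) = 58
Step 3: Merge A(30) + (I+(B+E))(58) = 88
Read each symbol's code off the tree from the root (left child = 0, right child = 1).

Codes:
  E: 111 (length 3)
  B: 110 (length 3)
  A: 0 (length 1)
  I: 10 (length 2)
Average code length: 175/88 = 1.9886 bits/symbol


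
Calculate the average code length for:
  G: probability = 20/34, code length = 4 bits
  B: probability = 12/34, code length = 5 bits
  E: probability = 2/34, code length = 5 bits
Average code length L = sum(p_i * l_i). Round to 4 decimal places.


Weighted contributions p_i * l_i:
  G: (20/34) * 4 = 80/34
  B: (12/34) * 5 = 60/34
  E: (2/34) * 5 = 10/34
Sum = (80 + 60 + 10)/34 = 150/34

L = 150/34 = 4.4118 bits/symbol


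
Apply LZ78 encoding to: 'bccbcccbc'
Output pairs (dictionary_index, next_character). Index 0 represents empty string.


LZ78 encoding steps:
Dictionary: {0: ''}
Step 1: w='' (idx 0), next='b' -> output (0, 'b'), add 'b' as idx 1
Step 2: w='' (idx 0), next='c' -> output (0, 'c'), add 'c' as idx 2
Step 3: w='c' (idx 2), next='b' -> output (2, 'b'), add 'cb' as idx 3
Step 4: w='c' (idx 2), next='c' -> output (2, 'c'), add 'cc' as idx 4
Step 5: w='cb' (idx 3), next='c' -> output (3, 'c'), add 'cbc' as idx 5


Encoded: [(0, 'b'), (0, 'c'), (2, 'b'), (2, 'c'), (3, 'c')]


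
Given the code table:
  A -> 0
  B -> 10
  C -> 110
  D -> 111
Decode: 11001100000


Decoding:
110 -> C
0 -> A
110 -> C
0 -> A
0 -> A
0 -> A
0 -> A


Result: CACAAAA


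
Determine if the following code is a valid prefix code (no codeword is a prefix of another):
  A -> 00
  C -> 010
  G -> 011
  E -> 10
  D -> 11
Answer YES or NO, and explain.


Checking each pair (does one codeword prefix another?):
  A='00' vs C='010': no prefix
  A='00' vs G='011': no prefix
  A='00' vs E='10': no prefix
  A='00' vs D='11': no prefix
  C='010' vs A='00': no prefix
  C='010' vs G='011': no prefix
  C='010' vs E='10': no prefix
  C='010' vs D='11': no prefix
  G='011' vs A='00': no prefix
  G='011' vs C='010': no prefix
  G='011' vs E='10': no prefix
  G='011' vs D='11': no prefix
  E='10' vs A='00': no prefix
  E='10' vs C='010': no prefix
  E='10' vs G='011': no prefix
  E='10' vs D='11': no prefix
  D='11' vs A='00': no prefix
  D='11' vs C='010': no prefix
  D='11' vs G='011': no prefix
  D='11' vs E='10': no prefix
No violation found over all pairs.

YES -- this is a valid prefix code. No codeword is a prefix of any other codeword.


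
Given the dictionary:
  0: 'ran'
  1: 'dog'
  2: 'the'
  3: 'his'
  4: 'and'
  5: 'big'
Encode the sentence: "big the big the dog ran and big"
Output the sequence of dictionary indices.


Look up each word in the dictionary:
  'big' -> 5
  'the' -> 2
  'big' -> 5
  'the' -> 2
  'dog' -> 1
  'ran' -> 0
  'and' -> 4
  'big' -> 5

Encoded: [5, 2, 5, 2, 1, 0, 4, 5]


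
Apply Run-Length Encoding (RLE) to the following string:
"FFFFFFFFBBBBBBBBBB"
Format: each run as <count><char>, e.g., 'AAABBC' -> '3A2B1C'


Scanning runs left to right:
  i=0: run of 'F' x 8 -> '8F'
  i=8: run of 'B' x 10 -> '10B'

RLE = 8F10B


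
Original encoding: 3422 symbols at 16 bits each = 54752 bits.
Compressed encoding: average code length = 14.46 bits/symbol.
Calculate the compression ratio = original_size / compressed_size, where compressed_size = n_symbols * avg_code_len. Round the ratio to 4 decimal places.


original_size = n_symbols * orig_bits = 3422 * 16 = 54752 bits
compressed_size = n_symbols * avg_code_len = 3422 * 14.46 = 49482.12 bits
ratio = original_size / compressed_size = 54752 / 49482.12 = 1.1065

Compression ratio = 1.1065


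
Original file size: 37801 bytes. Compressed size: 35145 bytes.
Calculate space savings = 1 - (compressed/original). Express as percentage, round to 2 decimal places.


ratio = compressed/original = 35145/37801 = 0.929737
savings = 1 - ratio = 1 - 0.929737 = 0.070263
as a percentage: 0.070263 * 100 = 7.03%

Space savings = 1 - 35145/37801 = 7.03%


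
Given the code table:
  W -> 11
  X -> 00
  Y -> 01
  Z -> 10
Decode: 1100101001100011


Decoding:
11 -> W
00 -> X
10 -> Z
10 -> Z
01 -> Y
10 -> Z
00 -> X
11 -> W


Result: WXZZYZXW


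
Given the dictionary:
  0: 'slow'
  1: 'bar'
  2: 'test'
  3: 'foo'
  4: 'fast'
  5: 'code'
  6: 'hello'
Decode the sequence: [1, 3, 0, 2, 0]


Look up each index in the dictionary:
  1 -> 'bar'
  3 -> 'foo'
  0 -> 'slow'
  2 -> 'test'
  0 -> 'slow'

Decoded: "bar foo slow test slow"


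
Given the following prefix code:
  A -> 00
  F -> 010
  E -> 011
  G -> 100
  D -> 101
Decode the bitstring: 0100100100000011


Decoding step by step:
Bits 010 -> F
Bits 010 -> F
Bits 010 -> F
Bits 00 -> A
Bits 00 -> A
Bits 011 -> E


Decoded message: FFFAAE


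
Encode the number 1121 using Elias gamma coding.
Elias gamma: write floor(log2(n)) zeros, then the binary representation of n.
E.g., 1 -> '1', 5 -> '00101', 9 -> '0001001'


num_bits = floor(log2(1121)) + 1 = 11
leading_zeros = num_bits - 1 = 10
binary(1121) = 10001100001

Elias gamma(1121) = '0000000000' + '10001100001' = 000000000010001100001 (21 bits)


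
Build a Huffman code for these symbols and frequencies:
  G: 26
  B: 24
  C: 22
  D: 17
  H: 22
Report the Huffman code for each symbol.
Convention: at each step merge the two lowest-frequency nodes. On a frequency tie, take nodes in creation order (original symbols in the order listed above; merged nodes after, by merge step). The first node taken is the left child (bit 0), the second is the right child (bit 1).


Huffman tree construction:
Step 1: Merge D(17) + C(22) = 39
Step 2: Merge H(22) + B(24) = 46
Step 3: Merge G(26) + (D+C)(39) = 65
Step 4: Merge (H+B)(46) + (G+(D+C))(65) = 111
Read each symbol's code off the tree from the root (left child = 0, right child = 1).

Codes:
  G: 10 (length 2)
  B: 01 (length 2)
  C: 111 (length 3)
  D: 110 (length 3)
  H: 00 (length 2)
Average code length: 261/111 = 2.3514 bits/symbol


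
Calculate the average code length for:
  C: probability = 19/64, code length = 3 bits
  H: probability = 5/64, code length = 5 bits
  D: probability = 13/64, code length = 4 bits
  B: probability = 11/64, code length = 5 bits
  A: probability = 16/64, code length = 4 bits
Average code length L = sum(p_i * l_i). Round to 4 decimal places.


Weighted contributions p_i * l_i:
  C: (19/64) * 3 = 57/64
  H: (5/64) * 5 = 25/64
  D: (13/64) * 4 = 52/64
  B: (11/64) * 5 = 55/64
  A: (16/64) * 4 = 64/64
Sum = (57 + 25 + 52 + 55 + 64)/64 = 253/64

L = 253/64 = 3.9531 bits/symbol


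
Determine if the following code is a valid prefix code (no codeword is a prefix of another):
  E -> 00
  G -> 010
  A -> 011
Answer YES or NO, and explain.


Checking each pair (does one codeword prefix another?):
  E='00' vs G='010': no prefix
  E='00' vs A='011': no prefix
  G='010' vs E='00': no prefix
  G='010' vs A='011': no prefix
  A='011' vs E='00': no prefix
  A='011' vs G='010': no prefix
No violation found over all pairs.

YES -- this is a valid prefix code. No codeword is a prefix of any other codeword.


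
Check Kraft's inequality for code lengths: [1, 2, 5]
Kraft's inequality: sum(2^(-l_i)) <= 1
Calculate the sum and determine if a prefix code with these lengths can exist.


Sum = 2^(-1) + 2^(-2) + 2^(-5)
    = 0.5 + 0.25 + 0.03125
    = 25/32 = 0.78125
Since 0.78125 <= 1, Kraft's inequality IS satisfied.
A prefix code with these lengths CAN exist.

Kraft sum = 0.78125. Satisfied.


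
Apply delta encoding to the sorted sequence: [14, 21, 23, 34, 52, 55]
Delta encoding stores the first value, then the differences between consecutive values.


First value: 14
Deltas:
  21 - 14 = 7
  23 - 21 = 2
  34 - 23 = 11
  52 - 34 = 18
  55 - 52 = 3


Delta encoded: [14, 7, 2, 11, 18, 3]


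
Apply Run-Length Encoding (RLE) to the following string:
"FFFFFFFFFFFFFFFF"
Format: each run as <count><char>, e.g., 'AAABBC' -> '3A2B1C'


Scanning runs left to right:
  i=0: run of 'F' x 16 -> '16F'

RLE = 16F


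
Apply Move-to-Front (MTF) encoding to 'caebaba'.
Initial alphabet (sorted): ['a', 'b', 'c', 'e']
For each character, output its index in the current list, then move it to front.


MTF encoding:
'c': index 2 in ['a', 'b', 'c', 'e'] -> ['c', 'a', 'b', 'e']
'a': index 1 in ['c', 'a', 'b', 'e'] -> ['a', 'c', 'b', 'e']
'e': index 3 in ['a', 'c', 'b', 'e'] -> ['e', 'a', 'c', 'b']
'b': index 3 in ['e', 'a', 'c', 'b'] -> ['b', 'e', 'a', 'c']
'a': index 2 in ['b', 'e', 'a', 'c'] -> ['a', 'b', 'e', 'c']
'b': index 1 in ['a', 'b', 'e', 'c'] -> ['b', 'a', 'e', 'c']
'a': index 1 in ['b', 'a', 'e', 'c'] -> ['a', 'b', 'e', 'c']


Output: [2, 1, 3, 3, 2, 1, 1]


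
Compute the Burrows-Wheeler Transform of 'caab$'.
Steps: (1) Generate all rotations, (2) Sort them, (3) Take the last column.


Rotations (sorted):
  0: $caab -> last char: b
  1: aab$c -> last char: c
  2: ab$ca -> last char: a
  3: b$caa -> last char: a
  4: caab$ -> last char: $


BWT = bcaa$


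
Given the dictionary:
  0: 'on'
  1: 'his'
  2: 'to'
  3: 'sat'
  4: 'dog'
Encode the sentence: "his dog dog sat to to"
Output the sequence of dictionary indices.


Look up each word in the dictionary:
  'his' -> 1
  'dog' -> 4
  'dog' -> 4
  'sat' -> 3
  'to' -> 2
  'to' -> 2

Encoded: [1, 4, 4, 3, 2, 2]


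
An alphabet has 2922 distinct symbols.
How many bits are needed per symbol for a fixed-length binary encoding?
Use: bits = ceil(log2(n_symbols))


log2(2922) = 11.5127
Bracket: 2^11 = 2048 < 2922 <= 2^12 = 4096
So ceil(log2(2922)) = 12

bits = ceil(log2(2922)) = ceil(11.5127) = 12 bits


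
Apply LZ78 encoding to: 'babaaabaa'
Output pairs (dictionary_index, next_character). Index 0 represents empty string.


LZ78 encoding steps:
Dictionary: {0: ''}
Step 1: w='' (idx 0), next='b' -> output (0, 'b'), add 'b' as idx 1
Step 2: w='' (idx 0), next='a' -> output (0, 'a'), add 'a' as idx 2
Step 3: w='b' (idx 1), next='a' -> output (1, 'a'), add 'ba' as idx 3
Step 4: w='a' (idx 2), next='a' -> output (2, 'a'), add 'aa' as idx 4
Step 5: w='ba' (idx 3), next='a' -> output (3, 'a'), add 'baa' as idx 5


Encoded: [(0, 'b'), (0, 'a'), (1, 'a'), (2, 'a'), (3, 'a')]


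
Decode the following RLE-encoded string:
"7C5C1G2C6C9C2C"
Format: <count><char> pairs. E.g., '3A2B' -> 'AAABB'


Expanding each <count><char> pair:
  7C -> 'CCCCCCC'
  5C -> 'CCCCC'
  1G -> 'G'
  2C -> 'CC'
  6C -> 'CCCCCC'
  9C -> 'CCCCCCCCC'
  2C -> 'CC'

Decoded = CCCCCCCCCCCCGCCCCCCCCCCCCCCCCCCC


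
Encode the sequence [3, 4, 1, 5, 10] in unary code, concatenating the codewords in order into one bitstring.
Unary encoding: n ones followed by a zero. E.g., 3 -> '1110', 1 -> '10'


Encode each number as n ones followed by a terminating 0:
  3 -> 1110 (4 bits)
  4 -> 11110 (5 bits)
  1 -> 10 (2 bits)
  5 -> 111110 (6 bits)
  10 -> 11111111110 (11 bits)
Total length = 4 + 5 + 2 + 6 + 11 = 28 bits.

Unary([3, 4, 1, 5, 10]) = 1110111101011111011111111110 (28 bits)


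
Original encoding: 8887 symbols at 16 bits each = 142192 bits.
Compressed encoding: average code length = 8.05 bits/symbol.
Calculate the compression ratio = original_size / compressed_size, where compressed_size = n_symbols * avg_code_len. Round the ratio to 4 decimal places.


original_size = n_symbols * orig_bits = 8887 * 16 = 142192 bits
compressed_size = n_symbols * avg_code_len = 8887 * 8.05 = 71540.35 bits
ratio = original_size / compressed_size = 142192 / 71540.35 = 1.9876

Compression ratio = 1.9876


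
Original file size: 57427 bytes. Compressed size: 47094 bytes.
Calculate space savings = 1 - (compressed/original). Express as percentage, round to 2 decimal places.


ratio = compressed/original = 47094/57427 = 0.820067
savings = 1 - ratio = 1 - 0.820067 = 0.179933
as a percentage: 0.179933 * 100 = 17.99%

Space savings = 1 - 47094/57427 = 17.99%


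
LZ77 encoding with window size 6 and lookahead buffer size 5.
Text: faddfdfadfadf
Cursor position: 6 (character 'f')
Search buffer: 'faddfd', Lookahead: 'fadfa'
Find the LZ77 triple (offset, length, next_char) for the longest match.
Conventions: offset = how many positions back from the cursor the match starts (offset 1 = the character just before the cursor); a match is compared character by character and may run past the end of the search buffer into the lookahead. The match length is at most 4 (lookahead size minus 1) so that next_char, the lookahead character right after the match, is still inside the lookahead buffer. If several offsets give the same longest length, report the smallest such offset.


Try each offset into the search buffer:
  offset=1 (pos 5, char 'd'): match length 0
  offset=2 (pos 4, char 'f'): match length 1
  offset=3 (pos 3, char 'd'): match length 0
  offset=4 (pos 2, char 'd'): match length 0
  offset=5 (pos 1, char 'a'): match length 0
  offset=6 (pos 0, char 'f'): match length 3
Longest match has length 3 at offset 6.
next_char = character at position 6 + 3 = 9 -> 'f'

Best match: offset=6, length=3 (matching 'fad' starting at position 0)
LZ77 triple: (6, 3, 'f')


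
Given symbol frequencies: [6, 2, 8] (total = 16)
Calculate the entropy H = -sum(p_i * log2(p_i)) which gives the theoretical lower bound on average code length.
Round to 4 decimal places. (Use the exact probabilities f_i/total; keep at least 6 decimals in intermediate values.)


Per-symbol terms -p_i * log2(p_i) with p_i = f_i/16:
  p = 6/16 = 0.375000: log2(p) = -1.415037, -p*log2(p) = 0.530639
  p = 2/16 = 0.125000: log2(p) = -3.000000, -p*log2(p) = 0.375000
  p = 8/16 = 0.500000: log2(p) = -1.000000, -p*log2(p) = 0.500000
H = 0.530639 + 0.375000 + 0.500000 = 1.405639

H = 1.4056 bits/symbol


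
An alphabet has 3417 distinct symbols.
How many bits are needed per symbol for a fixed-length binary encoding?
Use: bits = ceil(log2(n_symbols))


log2(3417) = 11.7385
Bracket: 2^11 = 2048 < 3417 <= 2^12 = 4096
So ceil(log2(3417)) = 12

bits = ceil(log2(3417)) = ceil(11.7385) = 12 bits


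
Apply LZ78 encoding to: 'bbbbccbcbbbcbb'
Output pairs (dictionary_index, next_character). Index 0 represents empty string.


LZ78 encoding steps:
Dictionary: {0: ''}
Step 1: w='' (idx 0), next='b' -> output (0, 'b'), add 'b' as idx 1
Step 2: w='b' (idx 1), next='b' -> output (1, 'b'), add 'bb' as idx 2
Step 3: w='b' (idx 1), next='c' -> output (1, 'c'), add 'bc' as idx 3
Step 4: w='' (idx 0), next='c' -> output (0, 'c'), add 'c' as idx 4
Step 5: w='bc' (idx 3), next='b' -> output (3, 'b'), add 'bcb' as idx 5
Step 6: w='bb' (idx 2), next='c' -> output (2, 'c'), add 'bbc' as idx 6
Step 7: w='bb' (idx 2), end of input -> output (2, '')


Encoded: [(0, 'b'), (1, 'b'), (1, 'c'), (0, 'c'), (3, 'b'), (2, 'c'), (2, '')]


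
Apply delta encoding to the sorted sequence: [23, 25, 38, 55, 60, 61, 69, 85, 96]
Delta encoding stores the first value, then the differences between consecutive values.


First value: 23
Deltas:
  25 - 23 = 2
  38 - 25 = 13
  55 - 38 = 17
  60 - 55 = 5
  61 - 60 = 1
  69 - 61 = 8
  85 - 69 = 16
  96 - 85 = 11


Delta encoded: [23, 2, 13, 17, 5, 1, 8, 16, 11]


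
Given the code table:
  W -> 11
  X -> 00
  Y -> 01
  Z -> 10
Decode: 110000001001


Decoding:
11 -> W
00 -> X
00 -> X
00 -> X
10 -> Z
01 -> Y


Result: WXXXZY


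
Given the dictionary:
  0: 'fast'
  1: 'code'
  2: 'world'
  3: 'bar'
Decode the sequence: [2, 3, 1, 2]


Look up each index in the dictionary:
  2 -> 'world'
  3 -> 'bar'
  1 -> 'code'
  2 -> 'world'

Decoded: "world bar code world"


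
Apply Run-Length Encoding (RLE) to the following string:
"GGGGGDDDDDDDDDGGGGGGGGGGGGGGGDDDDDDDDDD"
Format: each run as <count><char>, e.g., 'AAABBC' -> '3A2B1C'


Scanning runs left to right:
  i=0: run of 'G' x 5 -> '5G'
  i=5: run of 'D' x 9 -> '9D'
  i=14: run of 'G' x 15 -> '15G'
  i=29: run of 'D' x 10 -> '10D'

RLE = 5G9D15G10D


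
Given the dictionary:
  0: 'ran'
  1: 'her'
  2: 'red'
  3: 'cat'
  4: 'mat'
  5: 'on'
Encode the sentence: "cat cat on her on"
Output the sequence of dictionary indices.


Look up each word in the dictionary:
  'cat' -> 3
  'cat' -> 3
  'on' -> 5
  'her' -> 1
  'on' -> 5

Encoded: [3, 3, 5, 1, 5]


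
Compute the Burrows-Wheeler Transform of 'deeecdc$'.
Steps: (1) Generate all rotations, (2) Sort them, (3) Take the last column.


Rotations (sorted):
  0: $deeecdc -> last char: c
  1: c$deeecd -> last char: d
  2: cdc$deee -> last char: e
  3: dc$deeec -> last char: c
  4: deeecdc$ -> last char: $
  5: ecdc$dee -> last char: e
  6: eecdc$de -> last char: e
  7: eeecdc$d -> last char: d


BWT = cdec$eed


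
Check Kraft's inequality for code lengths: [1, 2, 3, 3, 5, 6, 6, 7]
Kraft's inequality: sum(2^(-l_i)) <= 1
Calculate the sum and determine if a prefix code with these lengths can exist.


Sum = 2^(-1) + 2^(-2) + 2^(-3) + 2^(-3) + 2^(-5) + 2^(-6) + 2^(-6) + 2^(-7)
    = 0.5 + 0.25 + 0.125 + 0.125 + 0.03125 + 0.015625 + 0.015625 + 0.0078125
    = 137/128 = 1.0703125
Since 1.0703125 > 1, Kraft's inequality is NOT satisfied.
A prefix code with these lengths CANNOT exist.

Kraft sum = 1.0703125. Not satisfied.


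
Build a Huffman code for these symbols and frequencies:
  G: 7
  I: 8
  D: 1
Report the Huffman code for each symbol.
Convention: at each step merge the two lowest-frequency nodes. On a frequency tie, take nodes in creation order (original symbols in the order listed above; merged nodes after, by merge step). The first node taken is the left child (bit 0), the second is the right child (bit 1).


Huffman tree construction:
Step 1: Merge D(1) + G(7) = 8
Step 2: Merge I(8) + (D+G)(8) = 16
Read each symbol's code off the tree from the root (left child = 0, right child = 1).

Codes:
  G: 11 (length 2)
  I: 0 (length 1)
  D: 10 (length 2)
Average code length: 24/16 = 1.5000 bits/symbol


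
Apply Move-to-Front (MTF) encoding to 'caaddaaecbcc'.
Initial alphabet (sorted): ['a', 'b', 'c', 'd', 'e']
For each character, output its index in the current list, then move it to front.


MTF encoding:
'c': index 2 in ['a', 'b', 'c', 'd', 'e'] -> ['c', 'a', 'b', 'd', 'e']
'a': index 1 in ['c', 'a', 'b', 'd', 'e'] -> ['a', 'c', 'b', 'd', 'e']
'a': index 0 in ['a', 'c', 'b', 'd', 'e'] -> ['a', 'c', 'b', 'd', 'e']
'd': index 3 in ['a', 'c', 'b', 'd', 'e'] -> ['d', 'a', 'c', 'b', 'e']
'd': index 0 in ['d', 'a', 'c', 'b', 'e'] -> ['d', 'a', 'c', 'b', 'e']
'a': index 1 in ['d', 'a', 'c', 'b', 'e'] -> ['a', 'd', 'c', 'b', 'e']
'a': index 0 in ['a', 'd', 'c', 'b', 'e'] -> ['a', 'd', 'c', 'b', 'e']
'e': index 4 in ['a', 'd', 'c', 'b', 'e'] -> ['e', 'a', 'd', 'c', 'b']
'c': index 3 in ['e', 'a', 'd', 'c', 'b'] -> ['c', 'e', 'a', 'd', 'b']
'b': index 4 in ['c', 'e', 'a', 'd', 'b'] -> ['b', 'c', 'e', 'a', 'd']
'c': index 1 in ['b', 'c', 'e', 'a', 'd'] -> ['c', 'b', 'e', 'a', 'd']
'c': index 0 in ['c', 'b', 'e', 'a', 'd'] -> ['c', 'b', 'e', 'a', 'd']


Output: [2, 1, 0, 3, 0, 1, 0, 4, 3, 4, 1, 0]


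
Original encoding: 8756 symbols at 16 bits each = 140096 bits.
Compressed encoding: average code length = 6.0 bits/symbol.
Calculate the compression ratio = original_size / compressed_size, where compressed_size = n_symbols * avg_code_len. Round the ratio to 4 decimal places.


original_size = n_symbols * orig_bits = 8756 * 16 = 140096 bits
compressed_size = n_symbols * avg_code_len = 8756 * 6.0 = 52536.0 bits
ratio = original_size / compressed_size = 140096 / 52536.0 = 2.6667

Compression ratio = 2.6667


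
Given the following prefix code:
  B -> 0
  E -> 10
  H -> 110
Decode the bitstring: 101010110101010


Decoding step by step:
Bits 10 -> E
Bits 10 -> E
Bits 10 -> E
Bits 110 -> H
Bits 10 -> E
Bits 10 -> E
Bits 10 -> E


Decoded message: EEEHEEE


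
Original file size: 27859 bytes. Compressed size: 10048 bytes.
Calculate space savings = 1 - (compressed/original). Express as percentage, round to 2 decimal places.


ratio = compressed/original = 10048/27859 = 0.360673
savings = 1 - ratio = 1 - 0.360673 = 0.639327
as a percentage: 0.639327 * 100 = 63.93%

Space savings = 1 - 10048/27859 = 63.93%


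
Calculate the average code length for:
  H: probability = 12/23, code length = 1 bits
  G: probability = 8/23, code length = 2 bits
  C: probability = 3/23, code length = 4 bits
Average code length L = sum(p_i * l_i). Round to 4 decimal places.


Weighted contributions p_i * l_i:
  H: (12/23) * 1 = 12/23
  G: (8/23) * 2 = 16/23
  C: (3/23) * 4 = 12/23
Sum = (12 + 16 + 12)/23 = 40/23

L = 40/23 = 1.7391 bits/symbol


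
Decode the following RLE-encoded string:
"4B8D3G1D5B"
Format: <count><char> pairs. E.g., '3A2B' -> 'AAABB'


Expanding each <count><char> pair:
  4B -> 'BBBB'
  8D -> 'DDDDDDDD'
  3G -> 'GGG'
  1D -> 'D'
  5B -> 'BBBBB'

Decoded = BBBBDDDDDDDDGGGDBBBBB


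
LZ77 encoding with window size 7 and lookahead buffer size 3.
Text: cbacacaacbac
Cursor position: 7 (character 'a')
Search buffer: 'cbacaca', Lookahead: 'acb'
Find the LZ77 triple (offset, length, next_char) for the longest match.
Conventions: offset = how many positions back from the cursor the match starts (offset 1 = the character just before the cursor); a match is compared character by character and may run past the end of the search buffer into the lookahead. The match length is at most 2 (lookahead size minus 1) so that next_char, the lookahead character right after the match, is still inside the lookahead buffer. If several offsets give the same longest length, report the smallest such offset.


Try each offset into the search buffer:
  offset=1 (pos 6, char 'a'): match length 1
  offset=2 (pos 5, char 'c'): match length 0
  offset=3 (pos 4, char 'a'): match length 2
  offset=4 (pos 3, char 'c'): match length 0
  offset=5 (pos 2, char 'a'): match length 2
  offset=6 (pos 1, char 'b'): match length 0
  offset=7 (pos 0, char 'c'): match length 0
Longest match has length 2, found at offsets 3, 5; take the smallest, offset 3.
next_char = character at position 7 + 2 = 9 -> 'b'

Best match: offset=3, length=2 (matching 'ac' starting at position 4)
LZ77 triple: (3, 2, 'b')


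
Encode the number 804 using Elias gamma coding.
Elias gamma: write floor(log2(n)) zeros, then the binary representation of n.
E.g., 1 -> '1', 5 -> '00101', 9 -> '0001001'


num_bits = floor(log2(804)) + 1 = 10
leading_zeros = num_bits - 1 = 9
binary(804) = 1100100100

Elias gamma(804) = '000000000' + '1100100100' = 0000000001100100100 (19 bits)


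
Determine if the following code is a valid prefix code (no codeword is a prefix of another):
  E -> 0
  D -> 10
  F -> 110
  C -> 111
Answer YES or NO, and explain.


Checking each pair (does one codeword prefix another?):
  E='0' vs D='10': no prefix
  E='0' vs F='110': no prefix
  E='0' vs C='111': no prefix
  D='10' vs E='0': no prefix
  D='10' vs F='110': no prefix
  D='10' vs C='111': no prefix
  F='110' vs E='0': no prefix
  F='110' vs D='10': no prefix
  F='110' vs C='111': no prefix
  C='111' vs E='0': no prefix
  C='111' vs D='10': no prefix
  C='111' vs F='110': no prefix
No violation found over all pairs.

YES -- this is a valid prefix code. No codeword is a prefix of any other codeword.
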